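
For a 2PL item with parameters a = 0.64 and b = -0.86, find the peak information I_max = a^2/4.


For 2PL, max info at theta = b = -0.86
I_max = a^2 / 4 = 0.64^2 / 4
= 0.4096 / 4
I_max = 0.1024

0.1024


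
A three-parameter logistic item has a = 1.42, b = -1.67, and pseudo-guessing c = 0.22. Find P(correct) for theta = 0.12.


logit = 1.42*(0.12 - -1.67) = 2.5418
P* = 1/(1 + exp(-2.5418)) = 0.927
P = 0.22 + (1 - 0.22) * 0.927
P = 0.9431

0.9431


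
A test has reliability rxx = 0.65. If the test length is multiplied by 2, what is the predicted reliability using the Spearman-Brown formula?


r_new = (n * rxx) / (1 + (n-1) * rxx)
r_new = (2 * 0.65) / (1 + 1 * 0.65)
r_new = 1.3 / 1.65
r_new = 0.7879

0.7879


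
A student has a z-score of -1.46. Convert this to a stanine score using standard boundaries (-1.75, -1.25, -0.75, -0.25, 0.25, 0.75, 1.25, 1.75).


Stanine boundaries: [-1.75, -1.25, -0.75, -0.25, 0.25, 0.75, 1.25, 1.75]
z = -1.46
Check each boundary:
  z >= -1.75 -> could be stanine 2
  z < -1.25
  z < -0.75
  z < -0.25
  z < 0.25
  z < 0.75
  z < 1.25
  z < 1.75
Highest qualifying boundary gives stanine = 2

2


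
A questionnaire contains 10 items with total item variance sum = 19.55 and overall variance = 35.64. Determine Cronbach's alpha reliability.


alpha = (k/(k-1)) * (1 - sum(si^2)/s_total^2)
= (10/9) * (1 - 19.55/35.64)
alpha = 0.5016

0.5016


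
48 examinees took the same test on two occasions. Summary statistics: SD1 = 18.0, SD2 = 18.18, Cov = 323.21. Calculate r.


r = cov(X,Y) / (SD_X * SD_Y)
r = 323.21 / (18.0 * 18.18)
r = 323.21 / 327.24
r = 0.9877

0.9877


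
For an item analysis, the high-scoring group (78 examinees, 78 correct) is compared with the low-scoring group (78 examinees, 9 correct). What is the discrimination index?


p_upper = 78/78 = 1.0
p_lower = 9/78 = 0.1154
D = 1.0 - 0.1154 = 0.8846

0.8846


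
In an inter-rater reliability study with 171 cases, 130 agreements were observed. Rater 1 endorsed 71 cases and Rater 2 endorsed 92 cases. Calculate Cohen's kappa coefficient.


P_o = 130/171 = 0.760234
P_e = (71*92 + 100*79) / 29241 = 0.493554
kappa = (P_o - P_e) / (1 - P_e)
kappa = (0.760234 - 0.493554) / (1 - 0.493554)
kappa = 0.5266

0.5266


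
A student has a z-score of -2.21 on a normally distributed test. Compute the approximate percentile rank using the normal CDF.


CDF(z) = 0.5 * (1 + erf(z/sqrt(2)))
erf(-1.5627) = -0.9729
CDF = 0.0136
Percentile rank = 0.0136 * 100 = 1.36

1.36


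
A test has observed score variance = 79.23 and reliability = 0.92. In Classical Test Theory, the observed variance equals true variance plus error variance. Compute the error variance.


var_true = rxx * var_obs = 0.92 * 79.23 = 72.8916
var_error = var_obs - var_true
var_error = 79.23 - 72.8916
var_error = 6.3384

6.3384


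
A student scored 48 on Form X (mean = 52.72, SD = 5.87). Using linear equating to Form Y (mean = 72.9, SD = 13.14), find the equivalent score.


slope = SD_Y / SD_X = 13.14 / 5.87 ~ 2.2385
intercept = mean_Y - slope * mean_X = 72.9 - (13.14 / 5.87) * 52.72 ~ -45.1138
Y = slope * X + intercept. To avoid rounding drift from the rounded slope/intercept, evaluate the equivalent form Y = mean_Y + SD_Y * (X - mean_X) / SD_X at full precision:
Y = 72.9 + 13.14 * (48 - 52.72) / 5.87
Y = 72.9 - 13.14 * 4.72 / 5.87
Y = 72.9 - 62.0208 / 5.87
Y = 72.9 - 10.5657
Y = 62.3343

62.3343


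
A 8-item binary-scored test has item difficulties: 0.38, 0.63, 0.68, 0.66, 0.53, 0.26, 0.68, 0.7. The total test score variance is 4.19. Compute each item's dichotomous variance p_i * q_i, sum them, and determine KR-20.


For each item, compute p_i * q_i:
  Item 1: 0.38 * 0.62 = 0.2356
  Item 2: 0.63 * 0.37 = 0.2331
  Item 3: 0.68 * 0.32 = 0.2176
  Item 4: 0.66 * 0.34 = 0.2244
  Item 5: 0.53 * 0.47 = 0.2491
  Item 6: 0.26 * 0.74 = 0.1924
  Item 7: 0.68 * 0.32 = 0.2176
  Item 8: 0.7 * 0.3 = 0.21
Sum(p_i * q_i) = 0.2356 + 0.2331 + 0.2176 + 0.2244 + 0.2491 + 0.1924 + 0.2176 + 0.21 = 1.7798
KR-20 = (k/(k-1)) * (1 - Sum(p_i*q_i) / Var_total)
= (8/7) * (1 - 1.7798/4.19)
= 1.1429 * 0.5752
KR-20 = 0.6574

0.6574


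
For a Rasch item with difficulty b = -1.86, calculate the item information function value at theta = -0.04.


P = 1/(1+exp(-(-0.04--1.86))) = 0.8606
I = P*(1-P) = 0.8606 * 0.1394
I = 0.12

0.12


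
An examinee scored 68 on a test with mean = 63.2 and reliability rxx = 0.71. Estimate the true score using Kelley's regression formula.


T_est = rxx * X + (1 - rxx) * mean
T_est = 0.71 * 68 + 0.29 * 63.2
T_est = 48.28 + 18.328
T_est = 66.608

66.608


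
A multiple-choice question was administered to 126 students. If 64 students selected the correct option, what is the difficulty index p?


Item difficulty p = number correct / total examinees
p = 64 / 126
p = 0.5079

0.5079


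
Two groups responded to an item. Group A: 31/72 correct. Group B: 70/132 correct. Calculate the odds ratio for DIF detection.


Odds_A = 31/41 = 0.7561
Odds_B = 70/62 = 1.129
OR = Odds_A / Odds_B = 0.7561 / 1.129
Exactly, OR = (31 * 62) / (41 * 70) = 1922 / 2870
OR = 0.6697

0.6697


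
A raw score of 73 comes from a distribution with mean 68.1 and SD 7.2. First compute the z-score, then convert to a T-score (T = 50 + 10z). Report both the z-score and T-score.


z = (X - mean) / SD = (73 - 68.1) / 7.2
z = 4.9 / 7.2
z = 0.6806
T-score = T = 50 + 10z
Carry z at full precision (z = 4.9 / 7.2) into the conversion:
T-score = 50 + 10 * (4.9 / 7.2) = 50 + 49 / 7.2
T-score = 50 + 6.8056
T-score = 56.8056

56.8056


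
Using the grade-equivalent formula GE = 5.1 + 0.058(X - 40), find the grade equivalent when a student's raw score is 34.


raw - median = 34 - 40 = -6
slope * diff = 0.058 * -6 = -0.348
GE = 5.1 + -0.348
GE = 4.752

4.752


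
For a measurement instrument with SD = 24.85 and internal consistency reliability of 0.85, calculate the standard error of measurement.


SEM = SD * sqrt(1 - rxx)
SEM = 24.85 * sqrt(1 - 0.85)
SEM = 24.85 * sqrt(0.15) = 24.85 * 0.387298
SEM = 9.6244

9.6244


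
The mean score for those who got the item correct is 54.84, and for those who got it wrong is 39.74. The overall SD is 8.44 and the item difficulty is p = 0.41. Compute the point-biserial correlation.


q = 1 - p = 0.59
rpb = ((M1 - M0) / SD) * sqrt(p * q)
rpb = ((54.84 - 39.74) / 8.44) * sqrt(0.41 * 0.59)
rpb = 0.8799

0.8799


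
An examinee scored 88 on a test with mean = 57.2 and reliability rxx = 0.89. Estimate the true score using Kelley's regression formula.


T_est = rxx * X + (1 - rxx) * mean
T_est = 0.89 * 88 + 0.11 * 57.2
T_est = 78.32 + 6.292
T_est = 84.612

84.612


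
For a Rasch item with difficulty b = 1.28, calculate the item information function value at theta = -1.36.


P = 1/(1+exp(-(-1.36-1.28))) = 0.0666
I = P*(1-P) = 0.0666 * 0.9334
I = 0.0622

0.0622


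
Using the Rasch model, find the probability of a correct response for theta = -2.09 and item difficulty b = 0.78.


theta - b = -2.09 - 0.78 = -2.87
exp(-(theta - b)) = exp(2.87) = 17.637
P = 1 / (1 + 17.637)
P = 0.0537

0.0537


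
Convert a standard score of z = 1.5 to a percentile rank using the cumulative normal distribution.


CDF(z) = 0.5 * (1 + erf(z/sqrt(2)))
erf(1.0607) = 0.8664
CDF = 0.9332
Percentile rank = 0.9332 * 100 = 93.32

93.32


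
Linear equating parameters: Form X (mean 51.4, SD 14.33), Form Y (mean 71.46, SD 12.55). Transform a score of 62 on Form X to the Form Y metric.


slope = SD_Y / SD_X = 12.55 / 14.33 ~ 0.8758
intercept = mean_Y - slope * mean_X = 71.46 - (12.55 / 14.33) * 51.4 ~ 26.4446
Y = slope * X + intercept. To avoid rounding drift from the rounded slope/intercept, evaluate the equivalent form Y = mean_Y + SD_Y * (X - mean_X) / SD_X at full precision:
Y = 71.46 + 12.55 * (62 - 51.4) / 14.33
Y = 71.46 + 12.55 * 10.6 / 14.33
Y = 71.46 + 133.03 / 14.33
Y = 71.46 + 9.2833
Y = 80.7433

80.7433


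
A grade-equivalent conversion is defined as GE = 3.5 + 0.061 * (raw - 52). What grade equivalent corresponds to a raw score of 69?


raw - median = 69 - 52 = 17
slope * diff = 0.061 * 17 = 1.037
GE = 3.5 + 1.037
GE = 4.537

4.537


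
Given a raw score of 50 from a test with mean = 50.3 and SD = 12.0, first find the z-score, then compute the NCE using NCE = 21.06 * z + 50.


z = (X - mean) / SD = (50 - 50.3) / 12.0
z = -0.3 / 12.0
z = -0.025
NCE = NCE = 21.06z + 50
Carry z at full precision (z = -0.3 / 12.0) into the conversion:
NCE = 21.06 * (-0.3 / 12.0) + 50 = -6.318 / 12.0 + 50
NCE = -0.5265 + 50
NCE = 49.4735

49.4735


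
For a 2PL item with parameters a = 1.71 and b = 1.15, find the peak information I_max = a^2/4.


For 2PL, max info at theta = b = 1.15
I_max = a^2 / 4 = 1.71^2 / 4
= 2.9241 / 4
I_max = 0.731

0.731


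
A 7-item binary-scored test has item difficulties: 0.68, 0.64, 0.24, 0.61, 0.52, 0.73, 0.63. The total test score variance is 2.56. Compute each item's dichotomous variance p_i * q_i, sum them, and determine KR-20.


For each item, compute p_i * q_i:
  Item 1: 0.68 * 0.32 = 0.2176
  Item 2: 0.64 * 0.36 = 0.2304
  Item 3: 0.24 * 0.76 = 0.1824
  Item 4: 0.61 * 0.39 = 0.2379
  Item 5: 0.52 * 0.48 = 0.2496
  Item 6: 0.73 * 0.27 = 0.1971
  Item 7: 0.63 * 0.37 = 0.2331
Sum(p_i * q_i) = 0.2176 + 0.2304 + 0.1824 + 0.2379 + 0.2496 + 0.1971 + 0.2331 = 1.5481
KR-20 = (k/(k-1)) * (1 - Sum(p_i*q_i) / Var_total)
= (7/6) * (1 - 1.5481/2.56)
= 1.1667 * 0.3953
KR-20 = 0.4612

0.4612


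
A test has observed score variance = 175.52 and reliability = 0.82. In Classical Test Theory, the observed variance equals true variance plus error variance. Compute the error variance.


var_true = rxx * var_obs = 0.82 * 175.52 = 143.9264
var_error = var_obs - var_true
var_error = 175.52 - 143.9264
var_error = 31.5936

31.5936


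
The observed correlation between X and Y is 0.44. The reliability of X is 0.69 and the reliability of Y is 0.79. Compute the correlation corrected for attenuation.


r_corrected = rxy / sqrt(rxx * ryy)
= 0.44 / sqrt(0.69 * 0.79)
= 0.44 / sqrt(0.5451)
= 0.44 / 0.738309
r_corrected = 0.596

0.596


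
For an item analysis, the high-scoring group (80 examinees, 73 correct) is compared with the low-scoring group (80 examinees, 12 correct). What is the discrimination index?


p_upper = 73/80 = 0.9125
p_lower = 12/80 = 0.15
D = 0.9125 - 0.15 = 0.7625

0.7625


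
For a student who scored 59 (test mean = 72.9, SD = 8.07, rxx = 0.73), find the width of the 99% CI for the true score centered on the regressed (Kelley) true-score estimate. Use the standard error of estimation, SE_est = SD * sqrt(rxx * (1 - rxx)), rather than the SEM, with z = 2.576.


True score estimate = 0.73*59 + 0.27*72.9 = 62.753
SE_est = SD * sqrt(rxx * (1 - rxx)) = 8.07 * sqrt(0.73 * 0.27) = 8.07 * sqrt(0.1971) = 3.582753
CI = T_est +/- z * SE_est, so width = 2 * z * SE_est = 2 * 2.576 * 3.582753
Width = 18.4583

18.4583


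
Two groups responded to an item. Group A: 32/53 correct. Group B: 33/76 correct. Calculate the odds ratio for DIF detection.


Odds_A = 32/21 = 1.5238
Odds_B = 33/43 = 0.7674
OR = Odds_A / Odds_B = 1.5238 / 0.7674
Exactly, OR = (32 * 43) / (21 * 33) = 1376 / 693
OR = 1.9856

1.9856


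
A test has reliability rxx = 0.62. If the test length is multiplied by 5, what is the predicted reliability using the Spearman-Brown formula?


r_new = (n * rxx) / (1 + (n-1) * rxx)
r_new = (5 * 0.62) / (1 + 4 * 0.62)
r_new = 3.1 / 3.48
r_new = 0.8908

0.8908


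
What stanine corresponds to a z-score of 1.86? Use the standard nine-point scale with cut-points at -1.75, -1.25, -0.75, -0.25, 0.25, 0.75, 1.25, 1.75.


Stanine boundaries: [-1.75, -1.25, -0.75, -0.25, 0.25, 0.75, 1.25, 1.75]
z = 1.86
Check each boundary:
  z >= -1.75 -> could be stanine 2
  z >= -1.25 -> could be stanine 3
  z >= -0.75 -> could be stanine 4
  z >= -0.25 -> could be stanine 5
  z >= 0.25 -> could be stanine 6
  z >= 0.75 -> could be stanine 7
  z >= 1.25 -> could be stanine 8
  z >= 1.75 -> could be stanine 9
Highest qualifying boundary gives stanine = 9

9


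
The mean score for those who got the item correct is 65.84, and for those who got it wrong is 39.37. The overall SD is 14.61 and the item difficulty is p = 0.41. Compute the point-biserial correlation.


q = 1 - p = 0.59
rpb = ((M1 - M0) / SD) * sqrt(p * q)
rpb = ((65.84 - 39.37) / 14.61) * sqrt(0.41 * 0.59)
rpb = 0.8911

0.8911


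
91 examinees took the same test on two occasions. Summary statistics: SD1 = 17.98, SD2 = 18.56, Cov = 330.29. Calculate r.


r = cov(X,Y) / (SD_X * SD_Y)
r = 330.29 / (17.98 * 18.56)
r = 330.29 / 333.7088
r = 0.9898

0.9898


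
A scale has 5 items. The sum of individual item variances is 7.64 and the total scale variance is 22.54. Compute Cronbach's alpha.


alpha = (k/(k-1)) * (1 - sum(si^2)/s_total^2)
= (5/4) * (1 - 7.64/22.54)
alpha = 0.8263

0.8263


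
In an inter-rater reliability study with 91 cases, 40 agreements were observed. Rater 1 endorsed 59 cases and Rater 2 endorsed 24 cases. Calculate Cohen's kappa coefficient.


P_o = 40/91 = 0.43956
P_e = (59*24 + 32*67) / 8281 = 0.4299
kappa = (P_o - P_e) / (1 - P_e)
kappa = (0.43956 - 0.4299) / (1 - 0.4299)
kappa = 0.0169

0.0169


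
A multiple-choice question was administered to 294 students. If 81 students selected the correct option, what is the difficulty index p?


Item difficulty p = number correct / total examinees
p = 81 / 294
p = 0.2755

0.2755


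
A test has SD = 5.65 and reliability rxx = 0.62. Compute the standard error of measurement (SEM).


SEM = SD * sqrt(1 - rxx)
SEM = 5.65 * sqrt(1 - 0.62)
SEM = 5.65 * sqrt(0.38) = 5.65 * 0.616441
SEM = 3.4829

3.4829


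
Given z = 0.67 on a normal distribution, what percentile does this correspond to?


CDF(z) = 0.5 * (1 + erf(z/sqrt(2)))
erf(0.4738) = 0.4971
CDF = 0.7486
Percentile rank = 0.7486 * 100 = 74.86

74.86


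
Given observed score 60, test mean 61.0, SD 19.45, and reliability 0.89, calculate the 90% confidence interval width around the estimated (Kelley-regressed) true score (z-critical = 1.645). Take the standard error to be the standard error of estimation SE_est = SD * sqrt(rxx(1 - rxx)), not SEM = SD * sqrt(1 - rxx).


True score estimate = 0.89*60 + 0.11*61.0 = 60.11
SE_est = SD * sqrt(rxx * (1 - rxx)) = 19.45 * sqrt(0.89 * 0.11) = 19.45 * sqrt(0.0979) = 6.085706
CI = T_est +/- z * SE_est, so width = 2 * z * SE_est = 2 * 1.645 * 6.085706
Width = 20.022

20.022


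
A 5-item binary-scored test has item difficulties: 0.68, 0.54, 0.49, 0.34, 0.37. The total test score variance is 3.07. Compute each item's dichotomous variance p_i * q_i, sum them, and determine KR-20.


For each item, compute p_i * q_i:
  Item 1: 0.68 * 0.32 = 0.2176
  Item 2: 0.54 * 0.46 = 0.2484
  Item 3: 0.49 * 0.51 = 0.2499
  Item 4: 0.34 * 0.66 = 0.2244
  Item 5: 0.37 * 0.63 = 0.2331
Sum(p_i * q_i) = 0.2176 + 0.2484 + 0.2499 + 0.2244 + 0.2331 = 1.1734
KR-20 = (k/(k-1)) * (1 - Sum(p_i*q_i) / Var_total)
= (5/4) * (1 - 1.1734/3.07)
= 1.25 * 0.6178
KR-20 = 0.7722

0.7722


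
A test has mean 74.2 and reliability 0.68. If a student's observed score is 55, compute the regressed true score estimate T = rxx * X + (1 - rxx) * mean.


T_est = rxx * X + (1 - rxx) * mean
T_est = 0.68 * 55 + 0.32 * 74.2
T_est = 37.4 + 23.744
T_est = 61.144

61.144


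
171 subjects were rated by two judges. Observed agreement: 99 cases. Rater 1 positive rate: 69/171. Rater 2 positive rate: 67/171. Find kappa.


P_o = 99/171 = 0.578947
P_e = (69*67 + 102*104) / 29241 = 0.520878
kappa = (P_o - P_e) / (1 - P_e)
kappa = (0.578947 - 0.520878) / (1 - 0.520878)
kappa = 0.1212

0.1212


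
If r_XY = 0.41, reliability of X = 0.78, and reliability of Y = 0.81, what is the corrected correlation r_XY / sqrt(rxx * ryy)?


r_corrected = rxy / sqrt(rxx * ryy)
= 0.41 / sqrt(0.78 * 0.81)
= 0.41 / sqrt(0.6318)
= 0.41 / 0.794858
r_corrected = 0.5158

0.5158


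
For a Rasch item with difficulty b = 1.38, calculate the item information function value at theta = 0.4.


P = 1/(1+exp(-(0.4-1.38))) = 0.2729
I = P*(1-P) = 0.2729 * 0.7271
I = 0.1984

0.1984


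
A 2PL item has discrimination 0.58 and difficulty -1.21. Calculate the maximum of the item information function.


For 2PL, max info at theta = b = -1.21
I_max = a^2 / 4 = 0.58^2 / 4
= 0.3364 / 4
I_max = 0.0841

0.0841


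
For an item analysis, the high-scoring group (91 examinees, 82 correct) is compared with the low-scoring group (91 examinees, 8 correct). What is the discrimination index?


p_upper = 82/91 = 0.9011
p_lower = 8/91 = 0.0879
D = 0.9011 - 0.0879 = 0.8132

0.8132


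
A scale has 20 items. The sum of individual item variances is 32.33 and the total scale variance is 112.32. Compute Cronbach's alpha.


alpha = (k/(k-1)) * (1 - sum(si^2)/s_total^2)
= (20/19) * (1 - 32.33/112.32)
alpha = 0.7496

0.7496


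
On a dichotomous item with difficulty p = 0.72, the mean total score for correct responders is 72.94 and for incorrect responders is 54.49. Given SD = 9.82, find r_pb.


q = 1 - p = 0.28
rpb = ((M1 - M0) / SD) * sqrt(p * q)
rpb = ((72.94 - 54.49) / 9.82) * sqrt(0.72 * 0.28)
rpb = 0.8436

0.8436


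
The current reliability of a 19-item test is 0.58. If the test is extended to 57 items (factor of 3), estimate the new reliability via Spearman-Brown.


r_new = (n * rxx) / (1 + (n-1) * rxx)
r_new = (3 * 0.58) / (1 + 2 * 0.58)
r_new = 1.74 / 2.16
r_new = 0.8056

0.8056


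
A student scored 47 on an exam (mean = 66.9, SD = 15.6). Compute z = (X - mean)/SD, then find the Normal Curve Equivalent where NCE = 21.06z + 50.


z = (X - mean) / SD = (47 - 66.9) / 15.6
z = -19.9 / 15.6
z = -1.2756
NCE = NCE = 21.06z + 50
Carry z at full precision (z = -19.9 / 15.6) into the conversion:
NCE = 21.06 * (-19.9 / 15.6) + 50 = -419.094 / 15.6 + 50
NCE = -26.865 + 50
NCE = 23.135

23.135


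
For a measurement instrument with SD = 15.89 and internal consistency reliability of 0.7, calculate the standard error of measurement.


SEM = SD * sqrt(1 - rxx)
SEM = 15.89 * sqrt(1 - 0.7)
SEM = 15.89 * sqrt(0.3) = 15.89 * 0.547723
SEM = 8.7033

8.7033


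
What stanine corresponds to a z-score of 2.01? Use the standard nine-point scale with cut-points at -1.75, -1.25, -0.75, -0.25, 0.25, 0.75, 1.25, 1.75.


Stanine boundaries: [-1.75, -1.25, -0.75, -0.25, 0.25, 0.75, 1.25, 1.75]
z = 2.01
Check each boundary:
  z >= -1.75 -> could be stanine 2
  z >= -1.25 -> could be stanine 3
  z >= -0.75 -> could be stanine 4
  z >= -0.25 -> could be stanine 5
  z >= 0.25 -> could be stanine 6
  z >= 0.75 -> could be stanine 7
  z >= 1.25 -> could be stanine 8
  z >= 1.75 -> could be stanine 9
Highest qualifying boundary gives stanine = 9

9


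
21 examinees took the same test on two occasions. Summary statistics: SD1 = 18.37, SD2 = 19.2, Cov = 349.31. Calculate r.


r = cov(X,Y) / (SD_X * SD_Y)
r = 349.31 / (18.37 * 19.2)
r = 349.31 / 352.704
r = 0.9904

0.9904


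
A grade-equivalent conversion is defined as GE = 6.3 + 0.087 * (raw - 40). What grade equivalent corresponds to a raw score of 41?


raw - median = 41 - 40 = 1
slope * diff = 0.087 * 1 = 0.087
GE = 6.3 + 0.087
GE = 6.387

6.387


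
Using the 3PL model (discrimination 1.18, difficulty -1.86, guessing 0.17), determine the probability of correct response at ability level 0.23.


logit = 1.18*(0.23 - -1.86) = 2.4662
P* = 1/(1 + exp(-2.4662)) = 0.9217
P = 0.17 + (1 - 0.17) * 0.9217
P = 0.935

0.935


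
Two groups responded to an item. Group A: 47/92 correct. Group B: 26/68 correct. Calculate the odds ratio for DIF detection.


Odds_A = 47/45 = 1.0444
Odds_B = 26/42 = 0.619
OR = Odds_A / Odds_B = 1.0444 / 0.619
Exactly, OR = (47 * 42) / (45 * 26) = 1974 / 1170
OR = 1.6872

1.6872


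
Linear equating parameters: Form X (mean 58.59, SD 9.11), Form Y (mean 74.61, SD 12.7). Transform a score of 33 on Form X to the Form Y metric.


slope = SD_Y / SD_X = 12.7 / 9.11 ~ 1.3941
intercept = mean_Y - slope * mean_X = 74.61 - (12.7 / 9.11) * 58.59 ~ -7.0687
Y = slope * X + intercept. To avoid rounding drift from the rounded slope/intercept, evaluate the equivalent form Y = mean_Y + SD_Y * (X - mean_X) / SD_X at full precision:
Y = 74.61 + 12.7 * (33 - 58.59) / 9.11
Y = 74.61 - 12.7 * 25.59 / 9.11
Y = 74.61 - 324.993 / 9.11
Y = 74.61 - 35.6743
Y = 38.9357

38.9357


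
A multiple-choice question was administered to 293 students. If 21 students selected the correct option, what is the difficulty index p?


Item difficulty p = number correct / total examinees
p = 21 / 293
p = 0.0717

0.0717


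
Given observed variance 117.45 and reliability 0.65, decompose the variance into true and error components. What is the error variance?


var_true = rxx * var_obs = 0.65 * 117.45 = 76.3425
var_error = var_obs - var_true
var_error = 117.45 - 76.3425
var_error = 41.1075

41.1075


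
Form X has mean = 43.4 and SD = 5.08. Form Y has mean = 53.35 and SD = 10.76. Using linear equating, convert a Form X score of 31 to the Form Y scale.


slope = SD_Y / SD_X = 10.76 / 5.08 ~ 2.1181
intercept = mean_Y - slope * mean_X = 53.35 - (10.76 / 5.08) * 43.4 ~ -38.576
Y = slope * X + intercept. To avoid rounding drift from the rounded slope/intercept, evaluate the equivalent form Y = mean_Y + SD_Y * (X - mean_X) / SD_X at full precision:
Y = 53.35 + 10.76 * (31 - 43.4) / 5.08
Y = 53.35 - 10.76 * 12.4 / 5.08
Y = 53.35 - 133.424 / 5.08
Y = 53.35 - 26.2646
Y = 27.0854

27.0854


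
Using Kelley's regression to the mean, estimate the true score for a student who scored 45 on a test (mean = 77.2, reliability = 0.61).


T_est = rxx * X + (1 - rxx) * mean
T_est = 0.61 * 45 + 0.39 * 77.2
T_est = 27.45 + 30.108
T_est = 57.558

57.558


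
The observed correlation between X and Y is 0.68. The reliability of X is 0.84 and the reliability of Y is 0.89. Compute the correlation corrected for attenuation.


r_corrected = rxy / sqrt(rxx * ryy)
= 0.68 / sqrt(0.84 * 0.89)
= 0.68 / sqrt(0.7476)
= 0.68 / 0.864639
r_corrected = 0.7865

0.7865


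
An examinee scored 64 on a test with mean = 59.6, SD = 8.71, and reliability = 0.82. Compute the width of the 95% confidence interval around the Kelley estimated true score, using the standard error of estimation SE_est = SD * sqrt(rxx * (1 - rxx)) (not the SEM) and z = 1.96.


True score estimate = 0.82*64 + 0.18*59.6 = 63.208
SE_est = SD * sqrt(rxx * (1 - rxx)) = 8.71 * sqrt(0.82 * 0.18) = 8.71 * sqrt(0.1476) = 3.346273
CI = T_est +/- z * SE_est, so width = 2 * z * SE_est = 2 * 1.96 * 3.346273
Width = 13.1174

13.1174


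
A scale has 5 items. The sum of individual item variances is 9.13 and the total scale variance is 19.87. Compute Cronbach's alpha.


alpha = (k/(k-1)) * (1 - sum(si^2)/s_total^2)
= (5/4) * (1 - 9.13/19.87)
alpha = 0.6756

0.6756


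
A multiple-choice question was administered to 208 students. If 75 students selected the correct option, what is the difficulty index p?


Item difficulty p = number correct / total examinees
p = 75 / 208
p = 0.3606

0.3606


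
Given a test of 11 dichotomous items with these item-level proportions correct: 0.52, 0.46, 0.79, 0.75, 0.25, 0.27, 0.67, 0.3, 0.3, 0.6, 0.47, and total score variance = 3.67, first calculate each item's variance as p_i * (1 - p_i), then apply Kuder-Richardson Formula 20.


For each item, compute p_i * q_i:
  Item 1: 0.52 * 0.48 = 0.2496
  Item 2: 0.46 * 0.54 = 0.2484
  Item 3: 0.79 * 0.21 = 0.1659
  Item 4: 0.75 * 0.25 = 0.1875
  Item 5: 0.25 * 0.75 = 0.1875
  Item 6: 0.27 * 0.73 = 0.1971
  Item 7: 0.67 * 0.33 = 0.2211
  Item 8: 0.3 * 0.7 = 0.21
  Item 9: 0.3 * 0.7 = 0.21
  Item 10: 0.6 * 0.4 = 0.24
  Item 11: 0.47 * 0.53 = 0.2491
Sum(p_i * q_i) = 0.2496 + 0.2484 + 0.1659 + 0.1875 + 0.1875 + 0.1971 + 0.2211 + 0.21 + 0.21 + 0.24 + 0.2491 = 2.3662
KR-20 = (k/(k-1)) * (1 - Sum(p_i*q_i) / Var_total)
= (11/10) * (1 - 2.3662/3.67)
= 1.1 * 0.3553
KR-20 = 0.3908

0.3908


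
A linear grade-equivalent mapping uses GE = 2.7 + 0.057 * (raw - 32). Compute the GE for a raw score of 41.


raw - median = 41 - 32 = 9
slope * diff = 0.057 * 9 = 0.513
GE = 2.7 + 0.513
GE = 3.213

3.213


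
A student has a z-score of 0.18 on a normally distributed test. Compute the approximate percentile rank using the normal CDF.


CDF(z) = 0.5 * (1 + erf(z/sqrt(2)))
erf(0.1273) = 0.1428
CDF = 0.5714
Percentile rank = 0.5714 * 100 = 57.14

57.14


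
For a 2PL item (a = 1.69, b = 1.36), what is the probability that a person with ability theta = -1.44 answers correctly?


a*(theta - b) = 1.69 * (-1.44 - 1.36) = -4.732
exp(--4.732) = 113.5224
P = 1 / (1 + 113.5224)
P = 0.0087

0.0087


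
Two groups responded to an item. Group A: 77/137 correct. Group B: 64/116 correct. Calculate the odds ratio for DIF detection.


Odds_A = 77/60 = 1.2833
Odds_B = 64/52 = 1.2308
OR = Odds_A / Odds_B = 1.2833 / 1.2308
Exactly, OR = (77 * 52) / (60 * 64) = 4004 / 3840
OR = 1.0427

1.0427


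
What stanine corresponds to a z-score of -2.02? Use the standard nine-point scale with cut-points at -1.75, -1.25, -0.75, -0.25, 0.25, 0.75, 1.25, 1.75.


Stanine boundaries: [-1.75, -1.25, -0.75, -0.25, 0.25, 0.75, 1.25, 1.75]
z = -2.02
Check each boundary:
  z < -1.75
  z < -1.25
  z < -0.75
  z < -0.25
  z < 0.25
  z < 0.75
  z < 1.25
  z < 1.75
Highest qualifying boundary gives stanine = 1

1


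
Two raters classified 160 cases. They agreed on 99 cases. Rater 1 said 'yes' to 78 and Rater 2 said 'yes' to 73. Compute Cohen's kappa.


P_o = 99/160 = 0.61875
P_e = (78*73 + 82*87) / 25600 = 0.501094
kappa = (P_o - P_e) / (1 - P_e)
kappa = (0.61875 - 0.501094) / (1 - 0.501094)
kappa = 0.2358

0.2358


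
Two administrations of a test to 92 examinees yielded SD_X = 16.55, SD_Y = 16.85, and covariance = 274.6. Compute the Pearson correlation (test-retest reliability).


r = cov(X,Y) / (SD_X * SD_Y)
r = 274.6 / (16.55 * 16.85)
r = 274.6 / 278.8675
r = 0.9847

0.9847


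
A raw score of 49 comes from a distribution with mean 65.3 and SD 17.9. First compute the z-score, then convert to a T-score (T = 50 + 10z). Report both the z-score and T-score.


z = (X - mean) / SD = (49 - 65.3) / 17.9
z = -16.3 / 17.9
z = -0.9106
T-score = T = 50 + 10z
Carry z at full precision (z = -16.3 / 17.9) into the conversion:
T-score = 50 + 10 * (-16.3 / 17.9) = 50 + -163 / 17.9
T-score = 50 + -9.1061
T-score = 40.8939

40.8939


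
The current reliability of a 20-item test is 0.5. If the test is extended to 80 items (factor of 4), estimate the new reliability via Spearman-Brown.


r_new = (n * rxx) / (1 + (n-1) * rxx)
r_new = (4 * 0.5) / (1 + 3 * 0.5)
r_new = 2.0 / 2.5
r_new = 0.8

0.8


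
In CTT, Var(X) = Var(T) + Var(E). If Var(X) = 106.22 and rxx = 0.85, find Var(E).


var_true = rxx * var_obs = 0.85 * 106.22 = 90.287
var_error = var_obs - var_true
var_error = 106.22 - 90.287
var_error = 15.933

15.933


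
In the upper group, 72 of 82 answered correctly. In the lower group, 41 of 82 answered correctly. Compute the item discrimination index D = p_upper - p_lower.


p_upper = 72/82 = 0.878
p_lower = 41/82 = 0.5
D = 0.878 - 0.5 = 0.378

0.378


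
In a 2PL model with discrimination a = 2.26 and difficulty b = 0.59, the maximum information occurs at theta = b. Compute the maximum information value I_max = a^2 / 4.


For 2PL, max info at theta = b = 0.59
I_max = a^2 / 4 = 2.26^2 / 4
= 5.1076 / 4
I_max = 1.2769

1.2769


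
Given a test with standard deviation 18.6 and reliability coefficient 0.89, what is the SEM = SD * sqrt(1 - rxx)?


SEM = SD * sqrt(1 - rxx)
SEM = 18.6 * sqrt(1 - 0.89)
SEM = 18.6 * sqrt(0.11) = 18.6 * 0.331662
SEM = 6.1689

6.1689


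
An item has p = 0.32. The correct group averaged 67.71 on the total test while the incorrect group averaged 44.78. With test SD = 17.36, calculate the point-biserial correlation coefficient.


q = 1 - p = 0.68
rpb = ((M1 - M0) / SD) * sqrt(p * q)
rpb = ((67.71 - 44.78) / 17.36) * sqrt(0.32 * 0.68)
rpb = 0.6161

0.6161


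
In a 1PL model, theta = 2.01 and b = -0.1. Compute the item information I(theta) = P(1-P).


P = 1/(1+exp(-(2.01--0.1))) = 0.8919
I = P*(1-P) = 0.8919 * 0.1081
I = 0.0964

0.0964


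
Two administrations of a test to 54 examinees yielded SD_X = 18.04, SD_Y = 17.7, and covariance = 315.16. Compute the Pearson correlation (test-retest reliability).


r = cov(X,Y) / (SD_X * SD_Y)
r = 315.16 / (18.04 * 17.7)
r = 315.16 / 319.308
r = 0.987

0.987


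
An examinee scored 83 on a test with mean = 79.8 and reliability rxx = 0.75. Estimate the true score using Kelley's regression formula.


T_est = rxx * X + (1 - rxx) * mean
T_est = 0.75 * 83 + 0.25 * 79.8
T_est = 62.25 + 19.95
T_est = 82.2

82.2


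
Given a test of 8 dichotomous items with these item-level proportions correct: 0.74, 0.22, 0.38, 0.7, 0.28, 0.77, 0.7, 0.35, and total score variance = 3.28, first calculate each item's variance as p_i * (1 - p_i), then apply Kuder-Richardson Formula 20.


For each item, compute p_i * q_i:
  Item 1: 0.74 * 0.26 = 0.1924
  Item 2: 0.22 * 0.78 = 0.1716
  Item 3: 0.38 * 0.62 = 0.2356
  Item 4: 0.7 * 0.3 = 0.21
  Item 5: 0.28 * 0.72 = 0.2016
  Item 6: 0.77 * 0.23 = 0.1771
  Item 7: 0.7 * 0.3 = 0.21
  Item 8: 0.35 * 0.65 = 0.2275
Sum(p_i * q_i) = 0.1924 + 0.1716 + 0.2356 + 0.21 + 0.2016 + 0.1771 + 0.21 + 0.2275 = 1.6258
KR-20 = (k/(k-1)) * (1 - Sum(p_i*q_i) / Var_total)
= (8/7) * (1 - 1.6258/3.28)
= 1.1429 * 0.5043
KR-20 = 0.5764

0.5764


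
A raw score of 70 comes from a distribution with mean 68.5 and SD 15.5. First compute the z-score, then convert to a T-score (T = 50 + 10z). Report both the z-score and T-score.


z = (X - mean) / SD = (70 - 68.5) / 15.5
z = 1.5 / 15.5
z = 0.0968
T-score = T = 50 + 10z
Carry z at full precision (z = 1.5 / 15.5) into the conversion:
T-score = 50 + 10 * (1.5 / 15.5) = 50 + 15 / 15.5
T-score = 50 + 0.9677
T-score = 50.9677

50.9677


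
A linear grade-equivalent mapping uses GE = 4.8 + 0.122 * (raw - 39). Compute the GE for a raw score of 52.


raw - median = 52 - 39 = 13
slope * diff = 0.122 * 13 = 1.586
GE = 4.8 + 1.586
GE = 6.386

6.386


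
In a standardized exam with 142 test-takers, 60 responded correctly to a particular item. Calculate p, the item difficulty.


Item difficulty p = number correct / total examinees
p = 60 / 142
p = 0.4225

0.4225


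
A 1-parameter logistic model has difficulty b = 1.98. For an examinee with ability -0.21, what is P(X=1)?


theta - b = -0.21 - 1.98 = -2.19
exp(-(theta - b)) = exp(2.19) = 8.9352
P = 1 / (1 + 8.9352)
P = 0.1007

0.1007


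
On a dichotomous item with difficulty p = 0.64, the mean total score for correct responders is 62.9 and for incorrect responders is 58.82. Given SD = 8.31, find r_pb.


q = 1 - p = 0.36
rpb = ((M1 - M0) / SD) * sqrt(p * q)
rpb = ((62.9 - 58.82) / 8.31) * sqrt(0.64 * 0.36)
rpb = 0.2357

0.2357


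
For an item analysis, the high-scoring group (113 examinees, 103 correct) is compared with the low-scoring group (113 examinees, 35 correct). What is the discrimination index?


p_upper = 103/113 = 0.9115
p_lower = 35/113 = 0.3097
D = 0.9115 - 0.3097 = 0.6018

0.6018


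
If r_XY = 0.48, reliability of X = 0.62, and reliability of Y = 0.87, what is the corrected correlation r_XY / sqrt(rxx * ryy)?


r_corrected = rxy / sqrt(rxx * ryy)
= 0.48 / sqrt(0.62 * 0.87)
= 0.48 / sqrt(0.5394)
= 0.48 / 0.734439
r_corrected = 0.6536

0.6536


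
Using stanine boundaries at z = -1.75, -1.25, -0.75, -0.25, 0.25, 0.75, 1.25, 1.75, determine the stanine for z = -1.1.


Stanine boundaries: [-1.75, -1.25, -0.75, -0.25, 0.25, 0.75, 1.25, 1.75]
z = -1.1
Check each boundary:
  z >= -1.75 -> could be stanine 2
  z >= -1.25 -> could be stanine 3
  z < -0.75
  z < -0.25
  z < 0.25
  z < 0.75
  z < 1.25
  z < 1.75
Highest qualifying boundary gives stanine = 3

3


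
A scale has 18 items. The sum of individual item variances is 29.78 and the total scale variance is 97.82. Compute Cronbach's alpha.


alpha = (k/(k-1)) * (1 - sum(si^2)/s_total^2)
= (18/17) * (1 - 29.78/97.82)
alpha = 0.7365

0.7365


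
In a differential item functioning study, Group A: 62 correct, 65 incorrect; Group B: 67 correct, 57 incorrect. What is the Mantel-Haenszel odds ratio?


Odds_A = 62/65 = 0.9538
Odds_B = 67/57 = 1.1754
OR = Odds_A / Odds_B = 0.9538 / 1.1754
Exactly, OR = (62 * 57) / (65 * 67) = 3534 / 4355
OR = 0.8115

0.8115


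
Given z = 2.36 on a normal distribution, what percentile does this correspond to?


CDF(z) = 0.5 * (1 + erf(z/sqrt(2)))
erf(1.6688) = 0.9817
CDF = 0.9909
Percentile rank = 0.9909 * 100 = 99.09

99.09


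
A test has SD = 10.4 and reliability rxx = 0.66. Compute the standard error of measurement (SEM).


SEM = SD * sqrt(1 - rxx)
SEM = 10.4 * sqrt(1 - 0.66)
SEM = 10.4 * sqrt(0.34) = 10.4 * 0.583095
SEM = 6.0642

6.0642


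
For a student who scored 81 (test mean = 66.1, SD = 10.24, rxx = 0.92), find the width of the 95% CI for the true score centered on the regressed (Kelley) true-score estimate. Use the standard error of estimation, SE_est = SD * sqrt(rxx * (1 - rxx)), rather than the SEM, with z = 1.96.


True score estimate = 0.92*81 + 0.08*66.1 = 79.808
SE_est = SD * sqrt(rxx * (1 - rxx)) = 10.24 * sqrt(0.92 * 0.08) = 10.24 * sqrt(0.0736) = 2.778042
CI = T_est +/- z * SE_est, so width = 2 * z * SE_est = 2 * 1.96 * 2.778042
Width = 10.8899

10.8899


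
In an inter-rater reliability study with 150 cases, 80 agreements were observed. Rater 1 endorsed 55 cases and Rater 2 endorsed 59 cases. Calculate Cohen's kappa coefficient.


P_o = 80/150 = 0.533333
P_e = (55*59 + 95*91) / 22500 = 0.528444
kappa = (P_o - P_e) / (1 - P_e)
kappa = (0.533333 - 0.528444) / (1 - 0.528444)
kappa = 0.0104

0.0104


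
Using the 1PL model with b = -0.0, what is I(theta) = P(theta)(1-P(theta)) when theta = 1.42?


P = 1/(1+exp(-(1.42--0.0))) = 0.8053
I = P*(1-P) = 0.8053 * 0.1947
I = 0.1568

0.1568


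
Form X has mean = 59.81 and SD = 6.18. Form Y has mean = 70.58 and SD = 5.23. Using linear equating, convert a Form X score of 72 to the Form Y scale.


slope = SD_Y / SD_X = 5.23 / 6.18 ~ 0.8463
intercept = mean_Y - slope * mean_X = 70.58 - (5.23 / 6.18) * 59.81 ~ 19.9641
Y = slope * X + intercept. To avoid rounding drift from the rounded slope/intercept, evaluate the equivalent form Y = mean_Y + SD_Y * (X - mean_X) / SD_X at full precision:
Y = 70.58 + 5.23 * (72 - 59.81) / 6.18
Y = 70.58 + 5.23 * 12.19 / 6.18
Y = 70.58 + 63.7537 / 6.18
Y = 70.58 + 10.3161
Y = 80.8961

80.8961


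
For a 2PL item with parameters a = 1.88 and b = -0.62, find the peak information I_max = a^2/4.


For 2PL, max info at theta = b = -0.62
I_max = a^2 / 4 = 1.88^2 / 4
= 3.5344 / 4
I_max = 0.8836

0.8836


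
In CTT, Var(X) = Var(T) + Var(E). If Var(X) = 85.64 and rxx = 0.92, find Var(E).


var_true = rxx * var_obs = 0.92 * 85.64 = 78.7888
var_error = var_obs - var_true
var_error = 85.64 - 78.7888
var_error = 6.8512

6.8512


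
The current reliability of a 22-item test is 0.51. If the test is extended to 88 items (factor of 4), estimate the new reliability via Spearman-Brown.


r_new = (n * rxx) / (1 + (n-1) * rxx)
r_new = (4 * 0.51) / (1 + 3 * 0.51)
r_new = 2.04 / 2.53
r_new = 0.8063

0.8063


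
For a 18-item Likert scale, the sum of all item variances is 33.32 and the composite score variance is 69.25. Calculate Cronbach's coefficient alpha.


alpha = (k/(k-1)) * (1 - sum(si^2)/s_total^2)
= (18/17) * (1 - 33.32/69.25)
alpha = 0.5494

0.5494


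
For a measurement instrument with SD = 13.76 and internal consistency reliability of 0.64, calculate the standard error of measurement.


SEM = SD * sqrt(1 - rxx)
SEM = 13.76 * sqrt(1 - 0.64)
SEM = 13.76 * sqrt(0.36) = 13.76 * 0.6
SEM = 8.256

8.256


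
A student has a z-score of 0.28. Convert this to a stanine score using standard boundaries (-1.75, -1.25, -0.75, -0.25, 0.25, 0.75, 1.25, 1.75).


Stanine boundaries: [-1.75, -1.25, -0.75, -0.25, 0.25, 0.75, 1.25, 1.75]
z = 0.28
Check each boundary:
  z >= -1.75 -> could be stanine 2
  z >= -1.25 -> could be stanine 3
  z >= -0.75 -> could be stanine 4
  z >= -0.25 -> could be stanine 5
  z >= 0.25 -> could be stanine 6
  z < 0.75
  z < 1.25
  z < 1.75
Highest qualifying boundary gives stanine = 6

6


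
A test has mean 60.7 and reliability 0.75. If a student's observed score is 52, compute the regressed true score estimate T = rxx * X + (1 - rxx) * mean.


T_est = rxx * X + (1 - rxx) * mean
T_est = 0.75 * 52 + 0.25 * 60.7
T_est = 39.0 + 15.175
T_est = 54.175

54.175


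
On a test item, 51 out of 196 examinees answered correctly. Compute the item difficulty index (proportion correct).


Item difficulty p = number correct / total examinees
p = 51 / 196
p = 0.2602

0.2602


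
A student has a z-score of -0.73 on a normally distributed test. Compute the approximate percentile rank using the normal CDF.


CDF(z) = 0.5 * (1 + erf(z/sqrt(2)))
erf(-0.5162) = -0.5346
CDF = 0.2327
Percentile rank = 0.2327 * 100 = 23.27

23.27


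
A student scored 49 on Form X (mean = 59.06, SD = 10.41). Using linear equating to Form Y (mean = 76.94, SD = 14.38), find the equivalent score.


slope = SD_Y / SD_X = 14.38 / 10.41 ~ 1.3814
intercept = mean_Y - slope * mean_X = 76.94 - (14.38 / 10.41) * 59.06 ~ -4.6434
Y = slope * X + intercept. To avoid rounding drift from the rounded slope/intercept, evaluate the equivalent form Y = mean_Y + SD_Y * (X - mean_X) / SD_X at full precision:
Y = 76.94 + 14.38 * (49 - 59.06) / 10.41
Y = 76.94 - 14.38 * 10.06 / 10.41
Y = 76.94 - 144.6628 / 10.41
Y = 76.94 - 13.8965
Y = 63.0435

63.0435


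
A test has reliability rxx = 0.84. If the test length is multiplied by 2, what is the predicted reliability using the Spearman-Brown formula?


r_new = (n * rxx) / (1 + (n-1) * rxx)
r_new = (2 * 0.84) / (1 + 1 * 0.84)
r_new = 1.68 / 1.84
r_new = 0.913

0.913


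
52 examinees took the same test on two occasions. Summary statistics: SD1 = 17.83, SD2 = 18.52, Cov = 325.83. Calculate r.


r = cov(X,Y) / (SD_X * SD_Y)
r = 325.83 / (17.83 * 18.52)
r = 325.83 / 330.2116
r = 0.9867

0.9867


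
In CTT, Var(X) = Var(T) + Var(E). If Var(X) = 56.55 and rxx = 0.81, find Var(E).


var_true = rxx * var_obs = 0.81 * 56.55 = 45.8055
var_error = var_obs - var_true
var_error = 56.55 - 45.8055
var_error = 10.7445

10.7445


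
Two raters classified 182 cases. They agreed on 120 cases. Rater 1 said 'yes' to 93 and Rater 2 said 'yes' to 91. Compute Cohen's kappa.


P_o = 120/182 = 0.659341
P_e = (93*91 + 89*91) / 33124 = 0.5
kappa = (P_o - P_e) / (1 - P_e)
kappa = (0.659341 - 0.5) / (1 - 0.5)
kappa = 0.3187

0.3187


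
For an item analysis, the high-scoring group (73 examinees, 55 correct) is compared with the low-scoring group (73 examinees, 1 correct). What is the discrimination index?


p_upper = 55/73 = 0.7534
p_lower = 1/73 = 0.0137
D = 0.7534 - 0.0137 = 0.7397

0.7397


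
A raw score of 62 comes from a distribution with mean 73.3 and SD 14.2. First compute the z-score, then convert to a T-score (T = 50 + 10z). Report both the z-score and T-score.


z = (X - mean) / SD = (62 - 73.3) / 14.2
z = -11.3 / 14.2
z = -0.7958
T-score = T = 50 + 10z
Carry z at full precision (z = -11.3 / 14.2) into the conversion:
T-score = 50 + 10 * (-11.3 / 14.2) = 50 + -113 / 14.2
T-score = 50 + -7.9577
T-score = 42.0423

42.0423


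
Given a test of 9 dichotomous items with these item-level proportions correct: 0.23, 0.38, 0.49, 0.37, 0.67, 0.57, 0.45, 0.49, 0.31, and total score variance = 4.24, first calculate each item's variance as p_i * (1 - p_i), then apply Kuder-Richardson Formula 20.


For each item, compute p_i * q_i:
  Item 1: 0.23 * 0.77 = 0.1771
  Item 2: 0.38 * 0.62 = 0.2356
  Item 3: 0.49 * 0.51 = 0.2499
  Item 4: 0.37 * 0.63 = 0.2331
  Item 5: 0.67 * 0.33 = 0.2211
  Item 6: 0.57 * 0.43 = 0.2451
  Item 7: 0.45 * 0.55 = 0.2475
  Item 8: 0.49 * 0.51 = 0.2499
  Item 9: 0.31 * 0.69 = 0.2139
Sum(p_i * q_i) = 0.1771 + 0.2356 + 0.2499 + 0.2331 + 0.2211 + 0.2451 + 0.2475 + 0.2499 + 0.2139 = 2.0732
KR-20 = (k/(k-1)) * (1 - Sum(p_i*q_i) / Var_total)
= (9/8) * (1 - 2.0732/4.24)
= 1.125 * 0.511
KR-20 = 0.5749

0.5749
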